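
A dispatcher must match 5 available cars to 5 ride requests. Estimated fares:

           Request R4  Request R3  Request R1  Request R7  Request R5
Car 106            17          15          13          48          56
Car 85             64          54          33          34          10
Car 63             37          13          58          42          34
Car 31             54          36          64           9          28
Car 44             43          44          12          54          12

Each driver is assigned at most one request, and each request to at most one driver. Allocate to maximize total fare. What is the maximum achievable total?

This is a one-to-one assignment (maximum-weight bipartite matching).
Optimal: Car 106→Request R5 ($56), Car 85→Request R3 ($54), Car 63→Request R1 ($58), Car 31→Request R4 ($54), Car 44→Request R7 ($54) — total 56+54+58+54+54 = $276.
Row-greedy (each driver in turn takes its best remaining request) gives $268, worse by 8.

Maximum total: $276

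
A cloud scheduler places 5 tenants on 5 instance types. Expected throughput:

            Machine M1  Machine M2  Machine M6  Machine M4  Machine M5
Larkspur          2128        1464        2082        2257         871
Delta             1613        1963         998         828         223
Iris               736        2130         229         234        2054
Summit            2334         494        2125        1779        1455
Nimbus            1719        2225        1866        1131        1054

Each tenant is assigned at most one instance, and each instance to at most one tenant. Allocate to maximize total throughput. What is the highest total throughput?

Maximum total: 10474 ops/s

Optimal: Larkspur→Machine M4 (2257 ops/s), Delta→Machine M2 (1963 ops/s), Iris→Machine M5 (2054 ops/s), Summit→Machine M1 (2334 ops/s), Nimbus→Machine M6 (1866 ops/s) — total 2257+1963+2054+2334+1866 = 10474 ops/s.
Column-greedy (each instance in turn goes to its best remaining tenant) gives 9523 ops/s, worse by 951.
Next-best assignment: Larkspur→Machine M4, Delta→Machine M1, Iris→Machine M5, Summit→Machine M6, Nimbus→Machine M2 = 10274 ops/s.
Swapping Iris↔Larkspur (Iris→Machine M4 234 ops/s, Larkspur→Machine M5 871 ops/s) loses 3206.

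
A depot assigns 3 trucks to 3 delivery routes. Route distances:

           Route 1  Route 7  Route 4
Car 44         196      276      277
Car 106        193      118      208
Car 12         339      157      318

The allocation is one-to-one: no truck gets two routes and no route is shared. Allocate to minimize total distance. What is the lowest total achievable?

Treat this as an assignment problem: match each truck to one route.
Optimal: Car 44→Route 1 (196 km), Car 106→Route 4 (208 km), Car 12→Route 7 (157 km) — total 196+208+157 = 561 km.
Min-entry greedy (repeatedly take the single cheapest remaining cell) gives 632 km, worse by 71.
Next-best assignment: Car 44→Route 4, Car 106→Route 1, Car 12→Route 7 = 627 km.
No other one-to-one assignment undercuts 561 km.

Minimum total: 561 km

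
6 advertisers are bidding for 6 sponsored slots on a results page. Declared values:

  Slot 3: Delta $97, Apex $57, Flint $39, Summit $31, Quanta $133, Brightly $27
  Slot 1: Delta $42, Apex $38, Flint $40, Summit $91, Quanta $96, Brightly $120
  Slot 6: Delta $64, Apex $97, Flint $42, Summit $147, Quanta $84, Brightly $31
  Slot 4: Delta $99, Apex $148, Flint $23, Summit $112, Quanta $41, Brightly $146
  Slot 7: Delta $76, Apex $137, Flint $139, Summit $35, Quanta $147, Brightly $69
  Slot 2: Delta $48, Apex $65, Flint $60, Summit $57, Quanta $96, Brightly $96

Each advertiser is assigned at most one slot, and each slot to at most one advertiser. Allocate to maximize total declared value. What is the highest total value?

Maximum total: $747

This is the linear assignment problem.
Optimal: Delta→Slot 3 ($97), Apex→Slot 4 ($148), Flint→Slot 7 ($139), Summit→Slot 6 ($147), Quanta→Slot 2 ($96), Brightly→Slot 1 ($120) — total 97+148+139+147+96+120 = $747.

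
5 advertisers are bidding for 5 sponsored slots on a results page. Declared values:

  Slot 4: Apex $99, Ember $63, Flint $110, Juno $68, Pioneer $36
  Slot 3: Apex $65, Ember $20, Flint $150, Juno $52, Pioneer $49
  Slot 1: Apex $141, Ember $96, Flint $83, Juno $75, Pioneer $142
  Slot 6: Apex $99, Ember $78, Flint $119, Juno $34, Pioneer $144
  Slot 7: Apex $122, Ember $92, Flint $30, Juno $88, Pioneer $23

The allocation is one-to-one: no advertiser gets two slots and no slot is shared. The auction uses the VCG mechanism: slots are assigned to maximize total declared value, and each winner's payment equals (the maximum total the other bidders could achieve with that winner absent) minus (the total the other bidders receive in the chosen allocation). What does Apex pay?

Apex pays $24.

Efficient allocation: Apex→Slot 1 ($141), Ember→Slot 7 ($92), Flint→Slot 3 ($150), Juno→Slot 4 ($68), Pioneer→Slot 6 ($144); total welfare W = $595.
Apex receives Slot 1 at value $141, so the others get W − 141 = $454.
Without Apex: best allocation of the remaining 4 bidders over all 5 slots is Ember→Slot 1 ($96), Flint→Slot 3 ($150), Juno→Slot 7 ($88), Pioneer→Slot 6 ($144), total $478.
VCG payment = (others' best without Apex) − (others' welfare with Apex) = 478 − 454 = $24.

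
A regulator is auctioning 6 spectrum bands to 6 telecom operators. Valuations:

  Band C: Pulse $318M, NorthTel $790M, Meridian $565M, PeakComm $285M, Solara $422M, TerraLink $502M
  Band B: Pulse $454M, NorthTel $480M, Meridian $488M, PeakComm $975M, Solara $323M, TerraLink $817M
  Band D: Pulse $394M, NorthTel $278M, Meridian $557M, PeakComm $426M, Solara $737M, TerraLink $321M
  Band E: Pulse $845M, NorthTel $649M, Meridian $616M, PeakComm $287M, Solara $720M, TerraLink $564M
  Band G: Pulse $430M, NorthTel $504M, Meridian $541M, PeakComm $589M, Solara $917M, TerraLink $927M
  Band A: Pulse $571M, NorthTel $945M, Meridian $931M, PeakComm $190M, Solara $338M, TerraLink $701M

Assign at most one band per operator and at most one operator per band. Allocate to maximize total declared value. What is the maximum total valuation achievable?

Max total: $5205M

Optimal: Pulse→Band E ($845M), NorthTel→Band C ($790M), Meridian→Band A ($931M), PeakComm→Band B ($975M), Solara→Band D ($737M), TerraLink→Band G ($927M) — total 845+790+931+975+737+927 = $5205M.
Row-greedy (each operator in turn takes its best remaining band) gives $4568M, worse by 637.
Every other assignment is strictly worse.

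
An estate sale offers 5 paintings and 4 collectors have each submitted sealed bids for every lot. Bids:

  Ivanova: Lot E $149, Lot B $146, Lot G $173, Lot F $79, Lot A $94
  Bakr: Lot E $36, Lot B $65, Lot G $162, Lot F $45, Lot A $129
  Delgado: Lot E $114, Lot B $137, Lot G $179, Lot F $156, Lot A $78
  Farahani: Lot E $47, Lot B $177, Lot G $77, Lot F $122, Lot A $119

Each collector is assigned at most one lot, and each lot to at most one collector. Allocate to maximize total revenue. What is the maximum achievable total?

Max total: $644

This is a one-to-one assignment (maximum-weight bipartite matching).
Optimal: Ivanova→Lot E ($149), Bakr→Lot G ($162), Delgado→Lot F ($156), Farahani→Lot B ($177) — total 149+162+156+177 = $644.
Row-greedy (each collector in turn takes its best remaining lot) gives $635, worse by 9.
Next-best assignment: Ivanova→Lot G, Bakr→Lot A, Delgado→Lot F, Farahani→Lot B = $635.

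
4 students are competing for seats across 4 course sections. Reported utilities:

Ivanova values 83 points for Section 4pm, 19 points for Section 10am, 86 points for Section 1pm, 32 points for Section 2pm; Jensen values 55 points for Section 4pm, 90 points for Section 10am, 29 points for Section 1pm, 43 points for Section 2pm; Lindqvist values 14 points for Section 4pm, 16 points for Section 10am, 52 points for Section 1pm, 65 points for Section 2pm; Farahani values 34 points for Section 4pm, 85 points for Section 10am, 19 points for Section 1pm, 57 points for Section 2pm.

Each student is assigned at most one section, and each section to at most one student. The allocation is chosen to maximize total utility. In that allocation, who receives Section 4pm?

Jensen receives Section 4pm.

Optimal: Ivanova→Section 1pm (86 points), Jensen→Section 4pm (55 points), Lindqvist→Section 2pm (65 points), Farahani→Section 10am (85 points) — total 86+55+65+85 = 291 points.
Row-greedy (each student in turn takes its best remaining section) gives 275 points, worse by 16.
Next-best assignment: Ivanova→Section 4pm, Jensen→Section 10am, Lindqvist→Section 1pm, Farahani→Section 2pm = 282 points.
Jensen's own top section is Section 10am (90 points), but forcing Jensen→Section 10am and reassigning the rest optimally gives only 282 points — worse by 9.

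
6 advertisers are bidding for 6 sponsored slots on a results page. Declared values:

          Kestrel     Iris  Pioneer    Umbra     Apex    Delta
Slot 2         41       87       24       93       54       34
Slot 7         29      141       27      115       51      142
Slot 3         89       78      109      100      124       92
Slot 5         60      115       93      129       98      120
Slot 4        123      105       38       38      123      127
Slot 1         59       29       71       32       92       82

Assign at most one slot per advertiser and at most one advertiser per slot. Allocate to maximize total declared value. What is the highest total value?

Maximum total: $682

Optimal: Kestrel→Slot 4 ($123), Iris→Slot 2 ($87), Pioneer→Slot 3 ($109), Umbra→Slot 5 ($129), Apex→Slot 1 ($92), Delta→Slot 7 ($142) — total 123+87+109+129+92+142 = $682.
Swapping Iris↔Delta (Iris→Slot 7 $141, Delta→Slot 2 $34) loses 54.
Every other assignment is strictly worse.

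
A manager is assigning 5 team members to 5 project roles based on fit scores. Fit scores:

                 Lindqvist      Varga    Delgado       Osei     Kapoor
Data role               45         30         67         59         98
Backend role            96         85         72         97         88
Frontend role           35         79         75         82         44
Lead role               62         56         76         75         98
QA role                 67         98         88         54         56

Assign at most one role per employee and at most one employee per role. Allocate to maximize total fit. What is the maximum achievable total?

Maximum total: 450 pts

Optimal: Lindqvist→Backend role (96 pts), Varga→QA role (98 pts), Delgado→Lead role (76 pts), Osei→Frontend role (82 pts), Kapoor→Data role (98 pts) — total 96+98+76+82+98 = 450 pts.
Column-greedy (each role in turn goes to its best remaining employee) gives 417 pts, worse by 33.
Next-best assignment: Lindqvist→Backend role, Varga→QA role, Delgado→Frontend role, Osei→Lead role, Kapoor→Data role = 442 pts.
Swapping Kapoor↔Lindqvist (Kapoor→Backend role 88 pts, Lindqvist→Data role 45 pts) loses 61.
Checked against all permutations: 450 pts is optimal.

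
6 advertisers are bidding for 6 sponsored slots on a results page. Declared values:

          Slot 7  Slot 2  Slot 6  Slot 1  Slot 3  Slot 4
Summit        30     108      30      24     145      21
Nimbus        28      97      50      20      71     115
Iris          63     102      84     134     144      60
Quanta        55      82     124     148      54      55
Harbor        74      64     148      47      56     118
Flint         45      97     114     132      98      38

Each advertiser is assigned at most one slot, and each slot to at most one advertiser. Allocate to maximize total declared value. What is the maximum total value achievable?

This is a one-to-one assignment (maximum-weight bipartite matching).
Optimal: Summit→Slot 3 ($145), Nimbus→Slot 4 ($115), Iris→Slot 7 ($63), Quanta→Slot 1 ($148), Harbor→Slot 6 ($148), Flint→Slot 2 ($97) — total 145+115+63+148+148+97 = $716.
Row-greedy (each advertiser in turn takes its best remaining slot) gives $689, worse by 27.
Next-best assignment: Summit→Slot 2, Nimbus→Slot 4, Iris→Slot 3, Quanta→Slot 1, Harbor→Slot 6, Flint→Slot 7 = $708.

Maximum total: $716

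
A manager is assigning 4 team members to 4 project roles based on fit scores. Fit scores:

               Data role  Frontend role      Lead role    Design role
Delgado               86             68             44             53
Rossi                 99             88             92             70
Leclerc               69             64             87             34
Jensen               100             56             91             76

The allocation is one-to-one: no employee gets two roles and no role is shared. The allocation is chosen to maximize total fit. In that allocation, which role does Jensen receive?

This is the linear assignment problem.
Optimal: Delgado→Data role (86 pts), Rossi→Frontend role (88 pts), Leclerc→Lead role (87 pts), Jensen→Design role (76 pts) — total 86+88+87+76 = 337 pts.
Jensen's own top role is Data role (100 pts), but forcing Jensen→Data role and reassigning the rest optimally gives only 328 pts — worse by 9.

Jensen receives Design role.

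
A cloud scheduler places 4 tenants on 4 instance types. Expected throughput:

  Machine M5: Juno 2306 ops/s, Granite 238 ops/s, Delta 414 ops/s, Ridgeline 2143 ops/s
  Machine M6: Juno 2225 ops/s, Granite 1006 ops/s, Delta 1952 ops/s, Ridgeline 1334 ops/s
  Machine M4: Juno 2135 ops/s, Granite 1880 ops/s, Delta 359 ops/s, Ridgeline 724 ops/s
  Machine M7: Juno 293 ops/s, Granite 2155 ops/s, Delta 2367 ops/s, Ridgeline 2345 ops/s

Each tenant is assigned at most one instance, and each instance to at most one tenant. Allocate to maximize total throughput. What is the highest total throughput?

Max total: 8615 ops/s

This is a one-to-one assignment (maximum-weight bipartite matching).
Optimal: Juno→Machine M6 (2225 ops/s), Granite→Machine M4 (1880 ops/s), Delta→Machine M7 (2367 ops/s), Ridgeline→Machine M5 (2143 ops/s) — total 2225+1880+2367+2143 = 8615 ops/s.
Max-entry greedy (repeatedly take the single best remaining cell) gives 7887 ops/s, worse by 728.
Next-best assignment: Juno→Machine M5, Granite→Machine M4, Delta→Machine M6, Ridgeline→Machine M7 = 8483 ops/s.
Every other assignment is strictly worse.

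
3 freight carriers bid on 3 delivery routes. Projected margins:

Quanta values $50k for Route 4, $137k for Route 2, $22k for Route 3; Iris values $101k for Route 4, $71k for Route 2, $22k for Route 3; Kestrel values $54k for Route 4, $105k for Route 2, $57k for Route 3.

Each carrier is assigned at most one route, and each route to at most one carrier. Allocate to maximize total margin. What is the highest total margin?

Maximum total: $295k

Treat this as an assignment problem: match each carrier to one route.
Optimal: Quanta→Route 2 ($137k), Iris→Route 4 ($101k), Kestrel→Route 3 ($57k) — total 137+101+57 = $295k.
Swapping Iris↔Quanta (Iris→Route 2 $71k, Quanta→Route 4 $50k) loses 117.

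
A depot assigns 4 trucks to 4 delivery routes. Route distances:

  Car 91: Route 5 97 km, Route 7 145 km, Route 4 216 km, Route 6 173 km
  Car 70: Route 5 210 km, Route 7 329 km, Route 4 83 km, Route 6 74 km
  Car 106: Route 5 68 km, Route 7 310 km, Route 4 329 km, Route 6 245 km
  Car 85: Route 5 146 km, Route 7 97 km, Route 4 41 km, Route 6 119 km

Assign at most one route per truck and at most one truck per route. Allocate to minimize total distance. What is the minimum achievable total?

Treat this as an assignment problem: match each truck to one route.
Optimal: Car 91→Route 7 (145 km), Car 70→Route 6 (74 km), Car 106→Route 5 (68 km), Car 85→Route 4 (41 km) — total 145+74+68+41 = 328 km.
Row-greedy (each truck in turn takes its cheapest remaining route) gives 522 km, worse by 194.
Next-best assignment: Car 91→Route 7, Car 70→Route 4, Car 106→Route 5, Car 85→Route 6 = 415 km.
Checked against all permutations: 328 km is optimal.

Min total: 328 km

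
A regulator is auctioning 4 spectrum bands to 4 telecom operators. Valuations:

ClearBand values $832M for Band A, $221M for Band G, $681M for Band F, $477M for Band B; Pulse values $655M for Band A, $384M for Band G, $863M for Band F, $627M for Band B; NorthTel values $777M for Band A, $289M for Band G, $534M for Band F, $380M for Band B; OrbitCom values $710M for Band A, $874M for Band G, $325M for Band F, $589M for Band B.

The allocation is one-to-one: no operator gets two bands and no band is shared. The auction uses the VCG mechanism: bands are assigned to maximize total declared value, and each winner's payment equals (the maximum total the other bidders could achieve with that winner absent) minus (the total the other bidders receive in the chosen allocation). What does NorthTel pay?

NorthTel pays $355M.

Efficient allocation: ClearBand→Band B ($477M), Pulse→Band F ($863M), NorthTel→Band A ($777M), OrbitCom→Band G ($874M); total welfare W = $2991M.
NorthTel receives Band A at value $777M, so the others get W − 777 = $2214M.
Without NorthTel: best allocation of the remaining 3 bidders over all 4 bands is ClearBand→Band A ($832M), Pulse→Band F ($863M), OrbitCom→Band G ($874M), total $2569M.
VCG payment = (others' best without NorthTel) − (others' welfare with NorthTel) = 2569 − 2214 = $355M.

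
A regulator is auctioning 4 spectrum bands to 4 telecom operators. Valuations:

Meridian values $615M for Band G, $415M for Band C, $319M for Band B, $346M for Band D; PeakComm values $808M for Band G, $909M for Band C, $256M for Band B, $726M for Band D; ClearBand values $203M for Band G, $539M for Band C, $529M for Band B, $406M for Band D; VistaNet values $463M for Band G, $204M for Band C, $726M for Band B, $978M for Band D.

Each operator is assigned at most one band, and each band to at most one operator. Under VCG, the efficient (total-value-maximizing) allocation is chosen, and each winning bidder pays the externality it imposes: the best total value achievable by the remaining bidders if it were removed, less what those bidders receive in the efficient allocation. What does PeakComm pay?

Efficient allocation: Meridian→Band G ($615M), PeakComm→Band C ($909M), ClearBand→Band B ($529M), VistaNet→Band D ($978M); total welfare W = $3031M.
PeakComm receives Band C at value $909M, so the others get W − 909 = $2122M.
Without PeakComm: best allocation of the remaining 3 bidders over all 4 bands is Meridian→Band G ($615M), ClearBand→Band C ($539M), VistaNet→Band D ($978M), total $2132M.
VCG payment = (others' best without PeakComm) − (others' welfare with PeakComm) = 2132 − 2122 = $10M.

PeakComm pays $10M.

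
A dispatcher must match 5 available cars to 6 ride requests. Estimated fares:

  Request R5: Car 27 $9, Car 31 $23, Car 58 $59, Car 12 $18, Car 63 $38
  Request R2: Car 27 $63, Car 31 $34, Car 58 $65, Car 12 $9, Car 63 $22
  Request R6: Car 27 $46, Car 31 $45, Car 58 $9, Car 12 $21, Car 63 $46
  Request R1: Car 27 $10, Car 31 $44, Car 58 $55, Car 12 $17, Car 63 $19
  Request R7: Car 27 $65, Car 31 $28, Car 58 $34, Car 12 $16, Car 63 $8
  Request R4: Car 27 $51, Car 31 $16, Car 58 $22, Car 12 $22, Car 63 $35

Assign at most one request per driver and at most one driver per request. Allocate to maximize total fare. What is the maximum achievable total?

Treat this as an assignment problem: match each driver to one request.
Optimal: Car 27→Request R7 ($65), Car 31→Request R1 ($44), Car 58→Request R2 ($65), Car 12→Request R4 ($22), Car 63→Request R6 ($46) — total 65+44+65+22+46 = $242.
Row-greedy (each driver in turn takes its best remaining request) gives $235, worse by 7.

Max total: $242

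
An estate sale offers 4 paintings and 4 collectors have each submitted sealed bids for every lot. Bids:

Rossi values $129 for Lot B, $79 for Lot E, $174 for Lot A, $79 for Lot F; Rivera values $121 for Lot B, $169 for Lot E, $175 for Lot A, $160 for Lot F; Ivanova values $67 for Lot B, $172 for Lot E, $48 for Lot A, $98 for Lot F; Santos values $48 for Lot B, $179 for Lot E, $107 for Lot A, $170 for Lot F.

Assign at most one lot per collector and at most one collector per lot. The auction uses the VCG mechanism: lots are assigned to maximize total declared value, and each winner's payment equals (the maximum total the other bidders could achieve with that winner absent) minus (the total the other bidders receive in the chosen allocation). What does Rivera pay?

Efficient allocation: Rossi→Lot B ($129), Rivera→Lot A ($175), Ivanova→Lot E ($172), Santos→Lot F ($170); total welfare W = $646.
Rivera receives Lot A at value $175, so the others get W − 175 = $471.
Without Rivera: best allocation of the remaining 3 bidders over all 4 lots is Rossi→Lot A ($174), Ivanova→Lot E ($172), Santos→Lot F ($170), total $516.
VCG payment = (others' best without Rivera) − (others' welfare with Rivera) = 516 − 471 = $45.

Rivera pays $45.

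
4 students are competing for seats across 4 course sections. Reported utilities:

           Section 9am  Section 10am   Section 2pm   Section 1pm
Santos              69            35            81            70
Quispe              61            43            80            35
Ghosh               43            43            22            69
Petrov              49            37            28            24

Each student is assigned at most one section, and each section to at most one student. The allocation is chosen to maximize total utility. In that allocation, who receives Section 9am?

Santos receives Section 9am.

Optimal: Santos→Section 9am (69 points), Quispe→Section 2pm (80 points), Ghosh→Section 1pm (69 points), Petrov→Section 10am (37 points) — total 69+80+69+37 = 255 points.
Swapping Ghosh↔Petrov (Ghosh→Section 10am 43 points, Petrov→Section 1pm 24 points) loses 39.
Santos's own top section is Section 2pm (81 points), but forcing Santos→Section 2pm and reassigning the rest optimally gives only 248 points — worse by 7.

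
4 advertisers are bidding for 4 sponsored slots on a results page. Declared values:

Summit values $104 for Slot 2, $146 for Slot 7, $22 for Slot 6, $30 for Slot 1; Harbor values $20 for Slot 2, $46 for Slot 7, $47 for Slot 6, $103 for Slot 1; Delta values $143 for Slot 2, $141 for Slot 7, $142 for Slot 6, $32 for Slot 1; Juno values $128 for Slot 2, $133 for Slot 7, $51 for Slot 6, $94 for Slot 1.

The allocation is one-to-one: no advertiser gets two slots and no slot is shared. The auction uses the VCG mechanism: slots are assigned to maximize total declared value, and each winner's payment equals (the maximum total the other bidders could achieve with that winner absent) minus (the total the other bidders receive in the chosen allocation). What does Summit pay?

Summit pays $6.

Efficient allocation: Summit→Slot 7 ($146), Harbor→Slot 1 ($103), Delta→Slot 6 ($142), Juno→Slot 2 ($128); total welfare W = $519.
Summit receives Slot 7 at value $146, so the others get W − 146 = $373.
Without Summit: best allocation of the remaining 3 bidders over all 4 slots is Harbor→Slot 1 ($103), Delta→Slot 2 ($143), Juno→Slot 7 ($133), total $379.
VCG payment = (others' best without Summit) − (others' welfare with Summit) = 379 − 373 = $6.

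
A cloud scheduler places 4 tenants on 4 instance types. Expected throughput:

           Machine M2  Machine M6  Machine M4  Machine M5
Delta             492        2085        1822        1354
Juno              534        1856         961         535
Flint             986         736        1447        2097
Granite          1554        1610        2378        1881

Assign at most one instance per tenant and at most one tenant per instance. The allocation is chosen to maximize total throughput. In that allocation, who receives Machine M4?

Delta receives Machine M4.

Optimal: Delta→Machine M4 (1822 ops/s), Juno→Machine M6 (1856 ops/s), Flint→Machine M5 (2097 ops/s), Granite→Machine M2 (1554 ops/s) — total 1822+1856+2097+1554 = 7329 ops/s.
Column-greedy (each instance in turn goes to its best remaining tenant) gives 5621 ops/s, worse by 1708.
Swapping Delta↔Flint (Delta→Machine M5 1354 ops/s, Flint→Machine M4 1447 ops/s) loses 1118.
Delta's own top instance is Machine M6 (2085 ops/s), but forcing Delta→Machine M6 and reassigning the rest optimally gives only 7094 ops/s — worse by 235.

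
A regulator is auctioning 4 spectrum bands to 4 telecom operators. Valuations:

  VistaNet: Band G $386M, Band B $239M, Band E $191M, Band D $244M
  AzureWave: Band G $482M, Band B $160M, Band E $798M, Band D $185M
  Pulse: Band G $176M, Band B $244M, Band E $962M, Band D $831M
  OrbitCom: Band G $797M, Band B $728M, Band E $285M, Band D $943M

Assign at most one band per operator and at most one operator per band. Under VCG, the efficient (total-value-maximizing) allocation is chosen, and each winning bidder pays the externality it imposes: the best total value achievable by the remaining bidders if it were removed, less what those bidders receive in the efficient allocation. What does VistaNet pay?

VistaNet pays $69M.

Efficient allocation: VistaNet→Band G ($386M), AzureWave→Band E ($798M), Pulse→Band D ($831M), OrbitCom→Band B ($728M); total welfare W = $2743M.
VistaNet receives Band G at value $386M, so the others get W − 386 = $2357M.
Without VistaNet: best allocation of the remaining 3 bidders over all 4 bands is AzureWave→Band E ($798M), Pulse→Band D ($831M), OrbitCom→Band G ($797M), total $2426M.
VCG payment = (others' best without VistaNet) − (others' welfare with VistaNet) = 2426 − 2357 = $69M.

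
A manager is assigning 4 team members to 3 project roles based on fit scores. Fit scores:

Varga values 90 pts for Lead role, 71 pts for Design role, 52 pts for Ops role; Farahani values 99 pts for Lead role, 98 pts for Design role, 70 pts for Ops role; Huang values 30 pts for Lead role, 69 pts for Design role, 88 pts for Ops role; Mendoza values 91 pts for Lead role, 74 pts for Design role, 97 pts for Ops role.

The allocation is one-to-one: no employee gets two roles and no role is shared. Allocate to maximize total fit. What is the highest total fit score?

This is the linear assignment problem.
Optimal: Varga→Lead role (90 pts), Farahani→Design role (98 pts), Mendoza→Ops role (97 pts) — total 90+98+97 = 285 pts.
Column-greedy (each role in turn goes to its best remaining employee) gives 261 pts, worse by 24.
Checked against all permutations: 285 pts is optimal.

Maximum total: 285 pts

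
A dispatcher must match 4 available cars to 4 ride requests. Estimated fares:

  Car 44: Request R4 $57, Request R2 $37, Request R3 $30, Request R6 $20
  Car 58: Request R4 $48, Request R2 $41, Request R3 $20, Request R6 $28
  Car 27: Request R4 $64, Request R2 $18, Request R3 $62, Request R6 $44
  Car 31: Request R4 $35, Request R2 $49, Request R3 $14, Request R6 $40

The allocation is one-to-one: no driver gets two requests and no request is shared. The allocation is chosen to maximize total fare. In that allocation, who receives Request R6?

This is the linear assignment problem.
Optimal: Car 44→Request R4 ($57), Car 58→Request R2 ($41), Car 27→Request R3 ($62), Car 31→Request R6 ($40) — total 57+41+62+40 = $200.
Max-entry greedy (repeatedly take the single best remaining cell) gives $171, worse by 29.
Next-best assignment: Car 44→Request R4, Car 58→Request R6, Car 27→Request R3, Car 31→Request R2 = $196.
Car 31's own top request is Request R2 ($49), but forcing Car 31→Request R2 and reassigning the rest optimally gives only $196 — worse by 4.

Car 31 receives Request R6.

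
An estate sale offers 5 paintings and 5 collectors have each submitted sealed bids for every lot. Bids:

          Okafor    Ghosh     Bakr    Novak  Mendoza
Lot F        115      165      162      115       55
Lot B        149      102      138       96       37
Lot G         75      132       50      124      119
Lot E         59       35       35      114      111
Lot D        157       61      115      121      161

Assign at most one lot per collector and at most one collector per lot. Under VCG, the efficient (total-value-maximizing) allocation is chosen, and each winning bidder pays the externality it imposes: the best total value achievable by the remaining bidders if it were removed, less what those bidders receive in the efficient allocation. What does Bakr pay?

Bakr pays $43.

Efficient allocation: Okafor→Lot B ($149), Ghosh→Lot G ($132), Bakr→Lot F ($162), Novak→Lot E ($114), Mendoza→Lot D ($161); total welfare W = $718.
Bakr receives Lot F at value $162, so the others get W − 162 = $556.
Without Bakr: best allocation of the remaining 4 bidders over all 5 lots is Okafor→Lot B ($149), Ghosh→Lot F ($165), Novak→Lot G ($124), Mendoza→Lot D ($161), total $599.
VCG payment = (others' best without Bakr) − (others' welfare with Bakr) = 599 − 556 = $43.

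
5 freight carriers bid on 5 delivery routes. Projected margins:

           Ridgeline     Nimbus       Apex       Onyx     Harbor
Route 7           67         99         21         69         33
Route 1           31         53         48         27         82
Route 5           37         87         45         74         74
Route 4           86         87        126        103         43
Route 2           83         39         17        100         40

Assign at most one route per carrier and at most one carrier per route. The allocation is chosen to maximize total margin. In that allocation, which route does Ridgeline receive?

Ridgeline receives Route 2.

Optimal: Ridgeline→Route 2 ($83k), Nimbus→Route 7 ($99k), Apex→Route 4 ($126k), Onyx→Route 5 ($74k), Harbor→Route 1 ($82k) — total 83+99+126+74+82 = $464k.
Max-entry greedy (repeatedly take the single best remaining cell) gives $444k, worse by 20.
Swapping Apex↔Nimbus (Apex→Route 7 $21k, Nimbus→Route 4 $87k) loses 117.
Ridgeline's own top route is Route 4 ($86k), but forcing Ridgeline→Route 4 and reassigning the rest optimally gives only $412k — worse by 52.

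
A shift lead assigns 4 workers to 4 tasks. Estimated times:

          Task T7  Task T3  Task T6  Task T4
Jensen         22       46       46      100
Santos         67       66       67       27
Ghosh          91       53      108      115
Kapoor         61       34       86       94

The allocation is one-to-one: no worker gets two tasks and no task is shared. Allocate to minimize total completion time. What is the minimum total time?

This is the linear assignment problem.
Optimal: Jensen→Task T6 (46 min), Santos→Task T4 (27 min), Ghosh→Task T3 (53 min), Kapoor→Task T7 (61 min) — total 46+27+53+61 = 187 min.
Min-entry greedy (repeatedly take the single cheapest remaining cell) gives 191 min, worse by 4.

Minimum total: 187 min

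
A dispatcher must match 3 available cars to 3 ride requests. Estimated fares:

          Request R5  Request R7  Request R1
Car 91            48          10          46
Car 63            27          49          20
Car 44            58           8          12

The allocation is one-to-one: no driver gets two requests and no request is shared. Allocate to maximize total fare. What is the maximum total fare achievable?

This is a one-to-one assignment (maximum-weight bipartite matching).
Optimal: Car 91→Request R1 ($46), Car 63→Request R7 ($49), Car 44→Request R5 ($58) — total 46+49+58 = $153.
Swapping Car 44↔Car 91 (Car 44→Request R1 $12, Car 91→Request R5 $48) loses 44.
Checked against all permutations: $153 is optimal.

Max total: $153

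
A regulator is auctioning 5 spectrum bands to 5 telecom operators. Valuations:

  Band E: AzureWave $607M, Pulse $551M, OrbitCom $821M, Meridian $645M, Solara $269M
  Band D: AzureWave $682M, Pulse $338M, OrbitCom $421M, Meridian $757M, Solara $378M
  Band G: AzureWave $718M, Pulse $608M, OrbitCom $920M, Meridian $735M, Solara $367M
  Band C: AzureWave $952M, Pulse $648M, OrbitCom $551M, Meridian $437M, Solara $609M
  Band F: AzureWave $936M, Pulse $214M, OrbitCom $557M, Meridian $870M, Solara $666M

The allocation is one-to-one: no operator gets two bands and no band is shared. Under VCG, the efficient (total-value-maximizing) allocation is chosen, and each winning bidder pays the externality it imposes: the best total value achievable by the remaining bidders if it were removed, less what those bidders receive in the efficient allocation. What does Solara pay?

Solara pays $113M.

Efficient allocation: AzureWave→Band C ($952M), Pulse→Band E ($551M), OrbitCom→Band G ($920M), Meridian→Band D ($757M), Solara→Band F ($666M); total welfare W = $3846M.
Solara receives Band F at value $666M, so the others get W − 666 = $3180M.
Without Solara: best allocation of the remaining 4 bidders over all 5 bands is AzureWave→Band C ($952M), Pulse→Band E ($551M), OrbitCom→Band G ($920M), Meridian→Band F ($870M), total $3293M.
VCG payment = (others' best without Solara) − (others' welfare with Solara) = 3293 − 3180 = $113M.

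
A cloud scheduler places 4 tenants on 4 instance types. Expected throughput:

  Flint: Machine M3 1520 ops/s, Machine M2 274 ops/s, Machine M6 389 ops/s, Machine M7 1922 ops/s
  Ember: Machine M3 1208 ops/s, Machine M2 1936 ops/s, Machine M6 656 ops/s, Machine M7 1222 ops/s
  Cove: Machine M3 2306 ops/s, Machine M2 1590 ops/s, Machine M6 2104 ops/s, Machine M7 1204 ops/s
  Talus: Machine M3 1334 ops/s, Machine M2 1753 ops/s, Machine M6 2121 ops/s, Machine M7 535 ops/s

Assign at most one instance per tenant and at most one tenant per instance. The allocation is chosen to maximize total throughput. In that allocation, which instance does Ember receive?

Treat this as an assignment problem: match each tenant to one instance.
Optimal: Flint→Machine M7 (1922 ops/s), Ember→Machine M2 (1936 ops/s), Cove→Machine M3 (2306 ops/s), Talus→Machine M6 (2121 ops/s) — total 1922+1936+2306+2121 = 8285 ops/s.

Ember receives Machine M2.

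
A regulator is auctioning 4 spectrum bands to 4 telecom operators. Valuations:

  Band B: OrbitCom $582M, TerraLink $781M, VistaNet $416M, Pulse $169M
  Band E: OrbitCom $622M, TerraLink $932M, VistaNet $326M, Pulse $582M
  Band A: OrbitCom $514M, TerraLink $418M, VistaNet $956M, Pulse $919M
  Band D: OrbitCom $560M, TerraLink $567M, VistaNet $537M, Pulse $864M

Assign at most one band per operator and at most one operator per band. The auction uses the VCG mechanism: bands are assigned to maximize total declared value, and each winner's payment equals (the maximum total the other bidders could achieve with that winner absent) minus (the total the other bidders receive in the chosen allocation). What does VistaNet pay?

Efficient allocation: OrbitCom→Band B ($582M), TerraLink→Band E ($932M), VistaNet→Band A ($956M), Pulse→Band D ($864M); total welfare W = $3334M.
VistaNet receives Band A at value $956M, so the others get W − 956 = $2378M.
Without VistaNet: best allocation of the remaining 3 bidders over all 4 bands is OrbitCom→Band B ($582M), TerraLink→Band E ($932M), Pulse→Band A ($919M), total $2433M.
VCG payment = (others' best without VistaNet) − (others' welfare with VistaNet) = 2433 − 2378 = $55M.

VistaNet pays $55M.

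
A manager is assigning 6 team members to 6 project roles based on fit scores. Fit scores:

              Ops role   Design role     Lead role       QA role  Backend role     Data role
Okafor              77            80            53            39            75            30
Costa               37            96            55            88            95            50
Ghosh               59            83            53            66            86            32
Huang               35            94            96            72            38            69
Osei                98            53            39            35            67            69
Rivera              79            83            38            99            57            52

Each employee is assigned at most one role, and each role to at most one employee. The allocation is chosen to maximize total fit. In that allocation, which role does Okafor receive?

Okafor receives Ops role.

Treat this as an assignment problem: match each employee to one role.
Optimal: Okafor→Ops role (77 pts), Costa→Design role (96 pts), Ghosh→Backend role (86 pts), Huang→Lead role (96 pts), Osei→Data role (69 pts), Rivera→QA role (99 pts) — total 77+96+86+96+69+99 = 523 pts.
Max-entry greedy (repeatedly take the single best remaining cell) gives 505 pts, worse by 18.
Okafor's own top role is Design role (80 pts), but forcing Okafor→Design role and reassigning the rest optimally gives only 509 pts — worse by 14.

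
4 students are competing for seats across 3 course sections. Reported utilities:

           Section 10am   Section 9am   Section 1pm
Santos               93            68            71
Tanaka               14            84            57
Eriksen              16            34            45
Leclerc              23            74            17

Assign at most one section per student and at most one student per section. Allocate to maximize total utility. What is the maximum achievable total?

Maximum total: 224 points

Treat this as an assignment problem: match each student to one section.
Optimal: Santos→Section 10am (93 points), Leclerc→Section 9am (74 points), Tanaka→Section 1pm (57 points) — total 93+74+57 = 224 points.
Row-greedy (each student in turn takes its best remaining section) gives 222 points, worse by 2.
Next-best assignment: Santos→Section 10am, Tanaka→Section 9am, Eriksen→Section 1pm = 222 points.
Checked against all permutations: 224 points is optimal.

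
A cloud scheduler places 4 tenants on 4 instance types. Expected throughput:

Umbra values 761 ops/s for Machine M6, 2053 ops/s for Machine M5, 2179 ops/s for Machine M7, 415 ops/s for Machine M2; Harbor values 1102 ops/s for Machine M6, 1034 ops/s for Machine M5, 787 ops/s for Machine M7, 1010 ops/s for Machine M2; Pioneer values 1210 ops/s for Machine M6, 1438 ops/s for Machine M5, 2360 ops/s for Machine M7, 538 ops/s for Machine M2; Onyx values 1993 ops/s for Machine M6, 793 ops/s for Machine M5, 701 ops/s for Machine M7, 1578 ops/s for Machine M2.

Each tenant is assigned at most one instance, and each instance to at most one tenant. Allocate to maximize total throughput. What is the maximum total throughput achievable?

Optimal: Umbra→Machine M5 (2053 ops/s), Harbor→Machine M2 (1010 ops/s), Pioneer→Machine M7 (2360 ops/s), Onyx→Machine M6 (1993 ops/s) — total 2053+1010+2360+1993 = 7416 ops/s.
Row-greedy (each tenant in turn takes its best remaining instance) gives 6297 ops/s, worse by 1119.
No other one-to-one assignment exceeds 7416 ops/s.

Max total: 7416 ops/s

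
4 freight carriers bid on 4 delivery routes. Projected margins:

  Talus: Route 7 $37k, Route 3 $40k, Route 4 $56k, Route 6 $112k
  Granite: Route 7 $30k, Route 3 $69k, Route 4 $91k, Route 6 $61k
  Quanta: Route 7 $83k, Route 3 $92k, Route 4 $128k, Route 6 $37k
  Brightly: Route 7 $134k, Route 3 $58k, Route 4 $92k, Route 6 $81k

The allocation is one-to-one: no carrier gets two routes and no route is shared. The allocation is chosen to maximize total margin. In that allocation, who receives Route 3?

Optimal: Talus→Route 6 ($112k), Granite→Route 3 ($69k), Quanta→Route 4 ($128k), Brightly→Route 7 ($134k) — total 112+69+128+134 = $443k.
Column-greedy (each route in turn goes to its best remaining carrier) gives $429k, worse by 14.
Next-best assignment: Talus→Route 6, Granite→Route 4, Quanta→Route 3, Brightly→Route 7 = $429k.
Granite's own top route is Route 4 ($91k), but forcing Granite→Route 4 and reassigning the rest optimally gives only $429k — worse by 14.

Granite receives Route 3.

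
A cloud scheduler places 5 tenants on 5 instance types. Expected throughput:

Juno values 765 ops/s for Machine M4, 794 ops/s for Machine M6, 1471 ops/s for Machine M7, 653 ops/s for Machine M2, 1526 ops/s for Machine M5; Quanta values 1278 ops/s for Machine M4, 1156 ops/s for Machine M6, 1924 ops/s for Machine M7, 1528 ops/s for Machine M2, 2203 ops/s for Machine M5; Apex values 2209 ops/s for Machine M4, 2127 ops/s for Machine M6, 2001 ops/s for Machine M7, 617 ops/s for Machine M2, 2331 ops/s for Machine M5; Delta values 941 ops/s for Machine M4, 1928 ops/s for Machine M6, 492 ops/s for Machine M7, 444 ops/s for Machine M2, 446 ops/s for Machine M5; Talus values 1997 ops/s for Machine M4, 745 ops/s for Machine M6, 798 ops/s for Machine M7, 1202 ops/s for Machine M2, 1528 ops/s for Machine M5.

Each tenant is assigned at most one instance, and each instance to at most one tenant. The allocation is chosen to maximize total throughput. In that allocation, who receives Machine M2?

Quanta receives Machine M2.

Optimal: Juno→Machine M7 (1471 ops/s), Quanta→Machine M2 (1528 ops/s), Apex→Machine M5 (2331 ops/s), Delta→Machine M6 (1928 ops/s), Talus→Machine M4 (1997 ops/s) — total 1471+1528+2331+1928+1997 = 9255 ops/s.
Column-greedy (each instance in turn goes to its best remaining tenant) gives 8789 ops/s, worse by 466.
Next-best assignment: Juno→Machine M7, Quanta→Machine M5, Apex→Machine M4, Delta→Machine M6, Talus→Machine M2 = 9013 ops/s.
Quanta's own top instance is Machine M5 (2203 ops/s), but forcing Quanta→Machine M5 and reassigning the rest optimally gives only 9013 ops/s — worse by 242.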